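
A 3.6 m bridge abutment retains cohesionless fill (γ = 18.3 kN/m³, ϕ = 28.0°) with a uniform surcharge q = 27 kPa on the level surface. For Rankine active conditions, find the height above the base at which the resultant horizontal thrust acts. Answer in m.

K_a = 0.3610.
Triangular part P₁ = ½K_aγH² = 42.81 at H/3 = 1.200 m; rectangular part P₂ = K_a q H = 35.09 at H/2 = 1.800 m.
ȳ = (P₁·1.200 + P₂·1.800)/(P₁+P₂) = 1.470 m.

1.47 m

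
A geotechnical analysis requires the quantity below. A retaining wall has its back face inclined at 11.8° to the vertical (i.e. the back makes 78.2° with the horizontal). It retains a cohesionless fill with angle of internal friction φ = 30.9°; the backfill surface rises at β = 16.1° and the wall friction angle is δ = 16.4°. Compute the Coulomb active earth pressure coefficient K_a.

0.495

K_a = sin²(α+φ) / [sin²α · sin(α−δ) · (1 + √{sin(φ+δ)sin(φ−β) / (sin(α−δ)sin(α+β))})²].
With α = 78.2°, φ = 30.9°, δ = 16.4°, β = 16.1°: K_a = 0.4946.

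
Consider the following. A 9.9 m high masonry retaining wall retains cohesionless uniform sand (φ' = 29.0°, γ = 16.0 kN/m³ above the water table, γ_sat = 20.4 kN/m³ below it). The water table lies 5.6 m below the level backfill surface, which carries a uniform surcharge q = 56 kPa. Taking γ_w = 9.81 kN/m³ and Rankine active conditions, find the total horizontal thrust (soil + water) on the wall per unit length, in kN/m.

K_a = tan²(45° − φ/2) = 0.3470.
γ' = 20.4 − 9.81 = 10.59 kN/m³. h₂ = H − d_w = 4.3 m.
σ'_h: at surface K_a·q = 19.43; at WT K_a(q+γd_w) = 50.52; at base K_a(q+γd_w+γ'h₂) = 66.32 kPa.
P₁ = ½(19.43+50.52)×5.6 = 195.9; P₂ = ½(50.52+66.32)×4.3 = 251.2; P_w = ½γ_w h₂² = 90.69.
Total = 195.9+251.2+90.69 = 537.8 kN/m.

538 kN/m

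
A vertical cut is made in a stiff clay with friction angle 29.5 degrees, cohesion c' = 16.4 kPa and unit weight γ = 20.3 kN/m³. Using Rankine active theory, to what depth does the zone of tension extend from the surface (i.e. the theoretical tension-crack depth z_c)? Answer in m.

K_a = tan²(45° − 29.5°/2) = 0.3401; √K_a = 0.5832.
The active pressure is zero where K_a γ z = 2c√K_a, so z_c = 2c/(γ√K_a) = 2×16.4/(20.3×0.5832) = 2.771 m.

2.77 m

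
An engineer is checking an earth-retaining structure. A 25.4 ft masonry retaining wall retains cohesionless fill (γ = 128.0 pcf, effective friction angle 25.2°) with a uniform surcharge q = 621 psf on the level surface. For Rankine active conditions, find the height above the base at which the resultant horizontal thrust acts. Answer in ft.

K_a = 0.4027.
Triangular part P₁ = ½K_aγH² = 16630 at H/3 = 8.467 ft; rectangular part P₂ = K_a q H = 6353 at H/2 = 12.70 ft.
ȳ = (P₁·8.467 + P₂·12.70)/(P₁+P₂) = 9.637 ft.

9.64 ft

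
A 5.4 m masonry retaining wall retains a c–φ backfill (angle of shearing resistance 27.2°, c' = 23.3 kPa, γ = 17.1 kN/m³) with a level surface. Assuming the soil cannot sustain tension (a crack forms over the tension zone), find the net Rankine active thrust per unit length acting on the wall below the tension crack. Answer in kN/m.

2.79 kN/m

K_a = 0.3726; √K_a = 0.6104.
Tension-crack depth z_c = 2c/(γ√K_a) = 2×23.3/(17.1×0.6104) = 4.465 m.
σ_a at base = K_a γ H − 2c√K_a = 0.3726×17.1×5.4 − 2×23.3×0.6104 = 5.960 kPa.
P_a = ½ × 5.960 × (H − z_c) = 0.5×5.960×0.9355 = 2.788 kN/m.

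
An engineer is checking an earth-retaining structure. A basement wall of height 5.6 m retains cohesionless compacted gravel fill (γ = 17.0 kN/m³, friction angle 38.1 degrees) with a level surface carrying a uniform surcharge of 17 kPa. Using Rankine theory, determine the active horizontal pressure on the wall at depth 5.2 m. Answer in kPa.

25.0 kPa

K_a = (1 − sin φ)/(1 + sin φ) = 0.2368.
σ_v = γz + q = 17.0 × 5.2 + 17 = 105.4 kPa.
σ_h = K_a σ_v = 0.2368 × 105.4 = 24.96 kPa.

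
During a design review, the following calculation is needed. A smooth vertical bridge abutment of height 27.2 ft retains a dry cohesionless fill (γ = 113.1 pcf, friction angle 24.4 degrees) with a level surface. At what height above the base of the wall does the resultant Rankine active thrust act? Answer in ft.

9.07 ft

K_a = 0.4153.
The pressure distribution is triangular, so the resultant acts at H/3 above the base = 27.2/3 = 9.067 ft.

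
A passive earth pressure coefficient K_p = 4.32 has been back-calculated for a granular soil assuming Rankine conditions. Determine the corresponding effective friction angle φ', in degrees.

38.6°

K_p = (1+sin φ)/(1−sin φ) ⇒ sin φ = (K_p − 1)/(K_p + 1) = 0.6241.
φ = arcsin(0.6241) = 38.61°.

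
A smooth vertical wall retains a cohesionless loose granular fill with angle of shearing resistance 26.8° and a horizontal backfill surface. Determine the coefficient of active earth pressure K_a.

0.378

K_a = tan²(45° − φ/2) = tan²(31.60°) = 0.3785.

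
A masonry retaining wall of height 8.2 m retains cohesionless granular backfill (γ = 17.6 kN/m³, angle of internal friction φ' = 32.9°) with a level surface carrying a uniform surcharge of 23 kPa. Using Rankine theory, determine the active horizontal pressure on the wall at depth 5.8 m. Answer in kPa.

37.0 kPa

K_a = (1 − sin φ)/(1 + sin φ) = 0.2960.
σ_v = γz + q = 17.6 × 5.8 + 23 = 125.1 kPa.
σ_h = K_a σ_v = 0.2960 × 125.1 = 37.03 kPa.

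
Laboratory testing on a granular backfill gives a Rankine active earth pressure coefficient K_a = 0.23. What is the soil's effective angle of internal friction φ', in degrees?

38.8°

K_a = tan²(45° − φ/2) ⇒ 45° − φ/2 = arctan(√0.23) = 25.62°.
φ = 2(45° − 25.62°) = 38.76°.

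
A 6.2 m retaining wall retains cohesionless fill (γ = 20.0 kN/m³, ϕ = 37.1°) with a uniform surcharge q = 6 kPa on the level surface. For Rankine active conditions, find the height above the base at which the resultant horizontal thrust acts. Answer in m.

K_a = 0.2475.
Triangular part P₁ = ½K_aγH² = 95.14 at H/3 = 2.067 m; rectangular part P₂ = K_a q H = 9.207 at H/2 = 3.100 m.
ȳ = (P₁·2.067 + P₂·3.100)/(P₁+P₂) = 2.158 m.

2.16 m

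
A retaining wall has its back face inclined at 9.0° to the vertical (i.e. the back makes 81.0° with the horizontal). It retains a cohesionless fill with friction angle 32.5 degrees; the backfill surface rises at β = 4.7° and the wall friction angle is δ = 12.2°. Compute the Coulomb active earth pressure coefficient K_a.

K_a = sin²(α+φ) / [sin²α · sin(α−δ) · (1 + √{sin(φ+δ)sin(φ−β) / (sin(α−δ)sin(α+β))})²].
With α = 81.0°, φ = 32.5°, δ = 12.2°, β = 4.7°: K_a = 0.3639.

0.364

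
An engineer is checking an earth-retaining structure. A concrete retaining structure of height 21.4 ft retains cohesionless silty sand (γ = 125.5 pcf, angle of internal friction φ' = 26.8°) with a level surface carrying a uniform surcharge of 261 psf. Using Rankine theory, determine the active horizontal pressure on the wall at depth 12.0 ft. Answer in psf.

669 psf

K_a = (1 − sin φ)/(1 + sin φ) = 0.3785.
σ_v = γz + q = 125.5 × 12.0 + 261 = 1767 psf.
σ_h = K_a σ_v = 0.3785 × 1767 = 668.8 psf.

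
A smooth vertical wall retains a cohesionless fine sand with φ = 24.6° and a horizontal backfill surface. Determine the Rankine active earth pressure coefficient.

0.412

K_a = (1 − sin φ)/(1 + sin φ) = (1 − sin 24.6°)/(1 + sin 24.6°) = 0.4121.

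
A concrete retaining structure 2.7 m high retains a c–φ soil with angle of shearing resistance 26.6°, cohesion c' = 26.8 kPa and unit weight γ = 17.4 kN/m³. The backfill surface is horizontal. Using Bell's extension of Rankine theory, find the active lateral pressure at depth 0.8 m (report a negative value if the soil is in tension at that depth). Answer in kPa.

K_a = (1 − sin φ)/(1 + sin φ) = 0.3814.
σ_a = K_a γ z − 2c√K_a = 0.3814×17.4×0.8 − 2×26.8×0.6176 = -27.79 kPa.

-27.8 kPa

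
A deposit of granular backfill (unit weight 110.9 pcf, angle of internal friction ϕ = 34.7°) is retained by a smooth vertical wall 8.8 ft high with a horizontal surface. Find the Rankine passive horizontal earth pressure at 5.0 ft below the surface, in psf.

K_p = (1 + sin φ)/(1 − sin φ) = 3.643.
σ_h = K_p γ z = 3.643 × 110.9 × 5.0 = 2020 psf.

2020 psf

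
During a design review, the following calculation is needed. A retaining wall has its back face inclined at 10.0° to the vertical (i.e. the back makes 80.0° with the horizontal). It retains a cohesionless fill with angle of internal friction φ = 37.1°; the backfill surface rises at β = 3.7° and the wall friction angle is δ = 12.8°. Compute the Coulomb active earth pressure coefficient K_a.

0.315

K_a = sin²(α+φ) / [sin²α · sin(α−δ) · (1 + √{sin(φ+δ)sin(φ−β) / (sin(α−δ)sin(α+β))})²].
With α = 80.0°, φ = 37.1°, δ = 12.8°, β = 3.7°: K_a = 0.3148.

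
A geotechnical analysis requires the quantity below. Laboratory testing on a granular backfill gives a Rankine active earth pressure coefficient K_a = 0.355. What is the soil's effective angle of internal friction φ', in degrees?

28.4°

K_a = tan²(45° − φ/2) ⇒ 45° − φ/2 = arctan(√0.355) = 30.79°.
φ = 2(45° − 30.79°) = 28.43°.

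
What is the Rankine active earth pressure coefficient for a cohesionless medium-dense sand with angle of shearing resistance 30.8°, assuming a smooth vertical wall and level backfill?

0.323

K_a = (1 − sin φ)/(1 + sin φ) = (1 − sin 30.8°)/(1 + sin 30.8°) = 0.3227.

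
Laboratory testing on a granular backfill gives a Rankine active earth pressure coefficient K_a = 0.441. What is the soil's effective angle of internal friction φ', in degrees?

K_a = tan²(45° − φ/2) ⇒ 45° − φ/2 = arctan(√0.441) = 33.59°.
φ = 2(45° − 33.59°) = 22.83°.

22.8°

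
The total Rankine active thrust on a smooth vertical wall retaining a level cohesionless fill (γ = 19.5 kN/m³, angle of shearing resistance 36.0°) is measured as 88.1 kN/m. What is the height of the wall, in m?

K_a = 0.2596. P_a = ½ K_a γ H² ⇒ H = √(2P_a/(K_a γ)).
H = √(2×88.1/(0.2596×19.5)) = 5.900 m.

5.90 m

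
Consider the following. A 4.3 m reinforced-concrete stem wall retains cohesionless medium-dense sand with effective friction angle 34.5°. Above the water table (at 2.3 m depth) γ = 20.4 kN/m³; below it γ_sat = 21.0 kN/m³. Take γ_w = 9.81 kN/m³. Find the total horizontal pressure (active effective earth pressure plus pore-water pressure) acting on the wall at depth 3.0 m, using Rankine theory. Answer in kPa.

22.0 kPa

K_a = (1 − sin φ)/(1 + sin φ) = 0.2768.
γ' = 21.0 − 9.81 = 11.19 kN/m³.
Effective vertical stress at 3.0 m: σ'_v = 20.4×2.3 + 11.19×0.700 = 54.75 kPa.
σ'_h = K_a σ'_v = 0.2768 × 54.75 = 15.16 kPa; u = γ_w × 0.700 = 6.867 kPa.
Total σ_h = 15.16 + 6.867 = 22.02 kPa.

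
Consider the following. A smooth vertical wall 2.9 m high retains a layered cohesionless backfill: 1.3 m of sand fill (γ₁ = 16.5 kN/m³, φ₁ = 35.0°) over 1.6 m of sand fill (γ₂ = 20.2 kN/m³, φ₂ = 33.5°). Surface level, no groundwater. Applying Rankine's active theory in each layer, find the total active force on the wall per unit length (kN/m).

21.2 kN/m

K_a1 = tan²(45°−35.0°/2) = 0.2710; K_a2 = tan²(45°−33.5°/2) = 0.2887.
Layer 1: σ at base = K_a1 γ₁ h₁ = 5.813 kPa; P₁ = ½×5.813×1.3 = 3.778.
Layer 2: σ_v at top = γ₁h₁ = 21.45; σ_h top = K_a2×21.45 = 6.193; σ_h base = K_a2×(21.45+20.2×1.6) = 15.52.
P₂ = ½(6.193+15.52)×1.6 = 17.37. Total P_a = 3.778+17.37 = 21.15 kN/m.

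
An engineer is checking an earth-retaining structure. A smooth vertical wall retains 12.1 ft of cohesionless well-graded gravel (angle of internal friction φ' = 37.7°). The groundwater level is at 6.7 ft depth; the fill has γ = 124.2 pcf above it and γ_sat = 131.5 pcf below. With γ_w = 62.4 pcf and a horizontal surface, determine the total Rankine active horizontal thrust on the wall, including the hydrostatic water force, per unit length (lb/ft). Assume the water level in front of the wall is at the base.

2910 lb/ft

K_a = tan²(45° − φ/2) = 0.2411.
γ' = 131.5 − 62.4 = 69.10 pcf. Depth below WT = 5.4 ft.
σ'_h at WT = K_a γ d_w = 200.6 psf; at base = 200.6 + K_a γ' × 5.4 = 290.5 psf.
P₁ (0–6.7 ft) = ½×200.6×6.7 = 672.0. P₂ (6.7–12.1 ft) = ½(200.6+290.5)×5.4 = 1326.
P_w = ½ γ_w h₂² = 0.5×62.4×5.4² = 909.8. Total = 672.0+1326+909.8 = 2908 lb/ft.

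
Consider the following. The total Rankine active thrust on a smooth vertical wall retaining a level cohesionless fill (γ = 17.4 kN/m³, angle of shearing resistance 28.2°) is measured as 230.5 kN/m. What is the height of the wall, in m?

8.60 m

K_a = 0.3582. P_a = ½ K_a γ H² ⇒ H = √(2P_a/(K_a γ)).
H = √(2×230.5/(0.3582×17.4)) = 8.600 m.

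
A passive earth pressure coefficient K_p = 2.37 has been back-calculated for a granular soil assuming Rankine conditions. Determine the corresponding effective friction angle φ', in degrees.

K_p = (1+sin φ)/(1−sin φ) ⇒ sin φ = (K_p − 1)/(K_p + 1) = 0.4065.
φ = arcsin(0.4065) = 23.99°.

24.0°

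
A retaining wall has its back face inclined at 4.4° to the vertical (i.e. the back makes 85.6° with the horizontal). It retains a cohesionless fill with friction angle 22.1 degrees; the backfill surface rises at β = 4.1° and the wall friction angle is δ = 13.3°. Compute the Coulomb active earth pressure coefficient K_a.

K_a = sin²(α+φ) / [sin²α · sin(α−δ) · (1 + √{sin(φ+δ)sin(φ−β) / (sin(α−δ)sin(α+β))})²].
With α = 85.6°, φ = 22.1°, δ = 13.3°, β = 4.1°: K_a = 0.4664.

0.466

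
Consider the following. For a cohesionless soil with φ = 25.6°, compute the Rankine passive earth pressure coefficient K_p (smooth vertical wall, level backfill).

K_p = (1 + sin φ)/(1 − sin φ) = tan²(45° + 25.6°/2) = 2.522.

2.52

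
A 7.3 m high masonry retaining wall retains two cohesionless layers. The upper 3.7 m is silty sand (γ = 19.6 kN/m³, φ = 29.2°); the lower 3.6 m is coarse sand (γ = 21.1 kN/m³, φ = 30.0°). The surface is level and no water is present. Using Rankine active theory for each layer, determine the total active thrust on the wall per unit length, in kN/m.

179 kN/m

K_a1 = tan²(45°−29.2°/2) = 0.3442; K_a2 = tan²(45°−30.0°/2) = 0.3333.
Layer 1: σ at base = K_a1 γ₁ h₁ = 24.96 kPa; P₁ = ½×24.96×3.7 = 46.18.
Layer 2: σ_v at top = γ₁h₁ = 72.52; σ_h top = K_a2×72.52 = 24.17; σ_h base = K_a2×(72.52+21.1×3.6) = 49.49.
P₂ = ½(24.17+49.49)×3.6 = 132.6. Total P_a = 46.18+132.6 = 178.8 kN/m.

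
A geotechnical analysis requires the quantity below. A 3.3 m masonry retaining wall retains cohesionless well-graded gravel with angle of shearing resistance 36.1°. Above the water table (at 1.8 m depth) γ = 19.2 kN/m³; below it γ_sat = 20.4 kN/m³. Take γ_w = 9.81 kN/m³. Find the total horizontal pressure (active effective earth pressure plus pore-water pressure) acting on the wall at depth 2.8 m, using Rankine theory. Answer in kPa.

K_a = (1 − sin φ)/(1 + sin φ) = 0.2585.
γ' = 20.4 − 9.81 = 10.59 kN/m³.
Effective vertical stress at 2.8 m: σ'_v = 19.2×1.8 + 10.59×1.000 = 45.15 kPa.
σ'_h = K_a σ'_v = 0.2585 × 45.15 = 11.67 kPa; u = γ_w × 1.000 = 9.810 kPa.
Total σ_h = 11.67 + 9.810 = 21.48 kPa.

21.5 kPa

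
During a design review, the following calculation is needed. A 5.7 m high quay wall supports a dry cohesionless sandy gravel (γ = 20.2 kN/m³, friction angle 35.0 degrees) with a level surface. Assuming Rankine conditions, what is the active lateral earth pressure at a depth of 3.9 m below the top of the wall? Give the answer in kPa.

K_a = (1 − sin φ)/(1 + sin φ) = 0.2710.
σ_h = K_a γ z = 0.2710 × 20.2 × 3.9 = 21.35 kPa.

21.3 kPa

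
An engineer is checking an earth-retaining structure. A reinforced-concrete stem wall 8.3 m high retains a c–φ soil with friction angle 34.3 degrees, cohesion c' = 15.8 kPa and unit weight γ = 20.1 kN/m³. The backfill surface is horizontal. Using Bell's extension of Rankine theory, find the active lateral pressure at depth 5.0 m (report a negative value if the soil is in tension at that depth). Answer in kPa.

11.4 kPa

K_a = (1 − sin φ)/(1 + sin φ) = 0.2792.
σ_a = K_a γ z − 2c√K_a = 0.2792×20.1×5.0 − 2×15.8×0.5284 = 11.36 kPa.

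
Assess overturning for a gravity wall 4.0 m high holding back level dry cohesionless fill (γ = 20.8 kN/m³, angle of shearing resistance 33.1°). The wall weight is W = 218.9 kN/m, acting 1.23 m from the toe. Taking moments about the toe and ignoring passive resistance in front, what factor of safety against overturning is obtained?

4.13

K_a = tan²(45° − 33.1°/2) = 0.2936.
P_a = ½K_aγH² = 0.5×0.2936×20.8×4.0² = 48.85 kN/m, acting at H/3 = 1.333 m above the base.
Overturning moment M_o = P_a × H/3 = 48.85 × 1.333 = 65.13.
Resisting moment M_r = W × 1.23 = 218.9 × 1.23 = 269.2.
FS_overturning = M_r/M_o = 269.2/65.13 = 4.134.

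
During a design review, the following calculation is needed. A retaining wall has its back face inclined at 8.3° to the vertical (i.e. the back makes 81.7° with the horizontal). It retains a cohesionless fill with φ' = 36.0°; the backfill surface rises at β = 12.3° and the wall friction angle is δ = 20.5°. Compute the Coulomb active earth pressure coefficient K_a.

0.348

K_a = sin²(α+φ) / [sin²α · sin(α−δ) · (1 + √{sin(φ+δ)sin(φ−β) / (sin(α−δ)sin(α+β))})²].
With α = 81.7°, φ = 36.0°, δ = 20.5°, β = 12.3°: K_a = 0.3485.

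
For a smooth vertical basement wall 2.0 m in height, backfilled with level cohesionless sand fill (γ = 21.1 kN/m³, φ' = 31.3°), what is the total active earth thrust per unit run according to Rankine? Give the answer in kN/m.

K_a = tan²(45° − φ/2) = 0.3162.
P_a = ½ K_a γ H² = 0.5 × 0.3162 × 21.1 × 2.0² = 13.34 kN/m.

13.3 kN/m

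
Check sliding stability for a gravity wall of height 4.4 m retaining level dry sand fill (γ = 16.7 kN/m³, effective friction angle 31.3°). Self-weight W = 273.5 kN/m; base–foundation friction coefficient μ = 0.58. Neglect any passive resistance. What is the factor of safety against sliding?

3.10

K_a = tan²(45° − 31.3°/2) = 0.3162.
P_a = ½K_aγH² = 0.5×0.3162×16.7×4.4² = 51.12 kN/m, acting at H/3 = 1.467 m above the base.
FS_sliding = μW / P_a = 0.58×273.5 / 51.12 = 3.103.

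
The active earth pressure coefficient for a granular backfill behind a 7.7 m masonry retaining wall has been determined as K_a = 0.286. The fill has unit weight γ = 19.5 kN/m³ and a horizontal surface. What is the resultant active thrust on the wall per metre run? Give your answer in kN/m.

165 kN/m

P = ½ K_a γ H² = 0.5 × 0.286 × 19.5 × 7.7² = 165.3 kN/m.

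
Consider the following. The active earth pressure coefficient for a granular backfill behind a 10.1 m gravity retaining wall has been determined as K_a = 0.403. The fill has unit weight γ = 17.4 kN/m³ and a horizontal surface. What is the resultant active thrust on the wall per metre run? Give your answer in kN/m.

P = ½ K_a γ H² = 0.5 × 0.403 × 17.4 × 10.1² = 357.7 kN/m.

358 kN/m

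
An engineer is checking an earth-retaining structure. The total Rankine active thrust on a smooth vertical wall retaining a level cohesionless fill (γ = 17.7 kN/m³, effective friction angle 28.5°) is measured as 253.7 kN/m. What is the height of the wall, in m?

9.00 m

K_a = 0.3540. P_a = ½ K_a γ H² ⇒ H = √(2P_a/(K_a γ)).
H = √(2×253.7/(0.3540×17.7)) = 8.999 m.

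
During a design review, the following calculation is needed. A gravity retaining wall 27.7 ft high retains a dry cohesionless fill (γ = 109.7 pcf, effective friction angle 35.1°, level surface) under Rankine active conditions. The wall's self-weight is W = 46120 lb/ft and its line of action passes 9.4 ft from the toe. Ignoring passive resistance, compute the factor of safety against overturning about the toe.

K_a = tan²(45° − 35.1°/2) = 0.2698.
P_a = ½K_aγH² = 0.5×0.2698×109.7×27.7² = 11360 lb/ft, acting at H/3 = 9.233 ft above the base.
Overturning moment M_o = P_a × H/3 = 11360 × 9.233 = 104900.
Resisting moment M_r = W × 9.4 = 46120 × 9.4 = 433500.
FS_overturning = M_r/M_o = 433500/104900 = 4.134.

4.13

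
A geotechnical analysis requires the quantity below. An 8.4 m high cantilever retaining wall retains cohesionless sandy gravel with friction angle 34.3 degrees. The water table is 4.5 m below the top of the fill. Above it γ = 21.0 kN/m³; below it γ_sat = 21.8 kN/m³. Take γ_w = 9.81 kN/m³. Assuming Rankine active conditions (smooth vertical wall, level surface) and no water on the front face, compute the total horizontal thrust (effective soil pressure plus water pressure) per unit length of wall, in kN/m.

262 kN/m

K_a = tan²(45° − φ/2) = 0.2792.
γ' = 21.8 − 9.81 = 11.99 kN/m³. Depth below WT = 3.9 m.
σ'_h at WT = K_a γ d_w = 26.38 kPa; at base = 26.38 + K_a γ' × 3.9 = 39.43 kPa.
P₁ (0–4.5 m) = ½×26.38×4.5 = 59.36. P₂ (4.5–8.4 m) = ½(26.38+39.43)×3.9 = 128.3.
P_w = ½ γ_w h₂² = 0.5×9.81×3.9² = 74.61. Total = 59.36+128.3+74.61 = 262.3 kN/m.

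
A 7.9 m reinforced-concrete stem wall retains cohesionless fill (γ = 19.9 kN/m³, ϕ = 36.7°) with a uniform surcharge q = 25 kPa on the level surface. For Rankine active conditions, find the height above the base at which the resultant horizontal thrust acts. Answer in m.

2.95 m

K_a = 0.2519.
Triangular part P₁ = ½K_aγH² = 156.4 at H/3 = 2.633 m; rectangular part P₂ = K_a q H = 49.74 at H/2 = 3.950 m.
ȳ = (P₁·2.633 + P₂·3.950)/(P₁+P₂) = 2.951 m.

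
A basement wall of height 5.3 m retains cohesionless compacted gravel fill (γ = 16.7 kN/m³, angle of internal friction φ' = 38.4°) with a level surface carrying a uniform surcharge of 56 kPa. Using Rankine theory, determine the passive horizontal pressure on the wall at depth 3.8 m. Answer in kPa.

511 kPa

K_p = (1 + sin φ)/(1 − sin φ) = 4.279.
σ_v = γz + q = 16.7 × 3.8 + 56 = 119.5 kPa.
σ_h = K_p σ_v = 4.279 × 119.5 = 511.2 kPa.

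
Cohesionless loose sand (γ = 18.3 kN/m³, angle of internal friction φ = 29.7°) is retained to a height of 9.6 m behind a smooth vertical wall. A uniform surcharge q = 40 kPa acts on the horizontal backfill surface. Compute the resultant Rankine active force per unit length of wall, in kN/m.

K_a = tan²(45° − φ/2) = 0.3374.
Soil triangle: ½ K_a γ H² = 0.5×0.3374×18.3×9.6² = 284.5 kN/m.
Surcharge rectangle: K_a q H = 0.3374×40×9.6 = 129.6 kN/m.
Total = 284.5 + 129.6 = 414.1 kN/m.

414 kN/m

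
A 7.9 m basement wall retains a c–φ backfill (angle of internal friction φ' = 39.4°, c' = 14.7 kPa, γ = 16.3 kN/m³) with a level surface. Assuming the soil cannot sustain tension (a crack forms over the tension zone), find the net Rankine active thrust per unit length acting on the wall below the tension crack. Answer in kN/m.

30.4 kN/m

K_a = 0.2234; √K_a = 0.4727.
Tension-crack depth z_c = 2c/(γ√K_a) = 2×14.7/(16.3×0.4727) = 3.816 m.
σ_a at base = K_a γ H − 2c√K_a = 0.2234×16.3×7.9 − 2×14.7×0.4727 = 14.88 kPa.
P_a = ½ × 14.88 × (H − z_c) = 0.5×14.88×4.084 = 30.38 kN/m.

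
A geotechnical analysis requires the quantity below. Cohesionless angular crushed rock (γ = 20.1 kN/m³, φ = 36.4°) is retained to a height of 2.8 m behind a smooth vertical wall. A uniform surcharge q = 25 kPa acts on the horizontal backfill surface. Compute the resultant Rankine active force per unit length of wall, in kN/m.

K_a = tan²(45° − φ/2) = 0.2552.
Soil triangle: ½ K_a γ H² = 0.5×0.2552×20.1×2.8² = 20.10 kN/m.
Surcharge rectangle: K_a q H = 0.2552×25×2.8 = 17.86 kN/m.
Total = 20.10 + 17.86 = 37.97 kN/m.

38.0 kN/m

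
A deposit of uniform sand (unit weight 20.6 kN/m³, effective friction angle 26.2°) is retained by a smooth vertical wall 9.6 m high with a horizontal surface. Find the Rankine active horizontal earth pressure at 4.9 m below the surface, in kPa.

39.1 kPa

K_a = (1 − sin φ)/(1 + sin φ) = 0.3874.
σ_h = K_a γ z = 0.3874 × 20.6 × 4.9 = 39.11 kPa.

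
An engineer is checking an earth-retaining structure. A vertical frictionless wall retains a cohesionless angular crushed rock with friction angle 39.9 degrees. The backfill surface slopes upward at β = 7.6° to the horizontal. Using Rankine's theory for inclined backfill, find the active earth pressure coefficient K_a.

0.223

K_a = cos β · (cos β − √(cos²β − cos²φ)) / (cos β + √(cos²β − cos²φ)).
cos β = 0.9912, cos φ = 0.7672, √(cos²β − cos²φ) = 0.6277.
K_a = 0.9912 × (0.9912 − 0.6277)/(0.9912 + 0.6277) = 0.2226.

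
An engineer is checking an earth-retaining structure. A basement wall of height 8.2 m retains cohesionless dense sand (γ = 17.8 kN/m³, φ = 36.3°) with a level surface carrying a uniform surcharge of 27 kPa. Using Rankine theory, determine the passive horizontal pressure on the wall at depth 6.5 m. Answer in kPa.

557 kPa

K_p = (1 + sin φ)/(1 − sin φ) = 3.902.
σ_v = γz + q = 17.8 × 6.5 + 27 = 142.7 kPa.
σ_h = K_p σ_v = 3.902 × 142.7 = 556.8 kPa.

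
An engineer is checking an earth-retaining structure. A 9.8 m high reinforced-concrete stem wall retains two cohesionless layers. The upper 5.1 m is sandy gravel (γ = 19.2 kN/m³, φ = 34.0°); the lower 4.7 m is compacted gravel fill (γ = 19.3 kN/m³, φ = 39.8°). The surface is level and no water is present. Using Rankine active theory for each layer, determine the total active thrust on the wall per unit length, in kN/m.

K_a1 = tan²(45°−34.0°/2) = 0.2827; K_a2 = tan²(45°−39.8°/2) = 0.2194.
Layer 1: σ at base = K_a1 γ₁ h₁ = 27.68 kPa; P₁ = ½×27.68×5.1 = 70.59.
Layer 2: σ_v at top = γ₁h₁ = 97.92; σ_h top = K_a2×97.92 = 21.49; σ_h base = K_a2×(97.92+19.3×4.7) = 41.39.
P₂ = ½(21.49+41.39)×4.7 = 147.8. Total P_a = 70.59+147.8 = 218.4 kN/m.

218 kN/m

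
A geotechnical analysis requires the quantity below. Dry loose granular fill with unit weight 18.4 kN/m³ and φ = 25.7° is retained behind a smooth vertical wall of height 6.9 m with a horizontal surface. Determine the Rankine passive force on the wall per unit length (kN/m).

K_p = tan²(45° + φ/2) = 2.531.
P_p = ½ K_p γ H² = 0.5 × 2.531 × 18.4 × 6.9² = 1109 kN/m.

1110 kN/m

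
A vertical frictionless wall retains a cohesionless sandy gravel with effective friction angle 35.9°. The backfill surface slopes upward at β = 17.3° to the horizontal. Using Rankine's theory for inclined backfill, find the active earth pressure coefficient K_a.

K_a = cos β · (cos β − √(cos²β − cos²φ)) / (cos β + √(cos²β − cos²φ)).
cos β = 0.9548, cos φ = 0.8100, √(cos²β − cos²φ) = 0.5054.
K_a = 0.9548 × (0.9548 − 0.5054)/(0.9548 + 0.5054) = 0.2938.

0.294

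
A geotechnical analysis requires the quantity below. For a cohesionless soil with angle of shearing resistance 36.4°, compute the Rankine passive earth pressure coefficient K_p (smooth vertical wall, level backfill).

K_p = (1 + sin φ)/(1 − sin φ) = tan²(45° + 36.4°/2) = 3.919.

3.92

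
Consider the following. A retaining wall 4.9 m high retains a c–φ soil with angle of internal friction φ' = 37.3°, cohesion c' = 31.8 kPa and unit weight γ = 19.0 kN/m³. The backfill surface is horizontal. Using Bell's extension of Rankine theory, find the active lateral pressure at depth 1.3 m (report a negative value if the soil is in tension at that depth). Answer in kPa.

K_a = (1 − sin φ)/(1 + sin φ) = 0.2453.
σ_a = K_a γ z − 2c√K_a = 0.2453×19.0×1.3 − 2×31.8×0.4953 = -25.44 kPa.

-25.4 kPa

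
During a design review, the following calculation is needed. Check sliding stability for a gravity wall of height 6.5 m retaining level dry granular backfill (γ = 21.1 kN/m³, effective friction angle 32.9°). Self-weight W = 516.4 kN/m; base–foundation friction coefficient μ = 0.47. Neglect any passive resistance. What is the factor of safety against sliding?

K_a = tan²(45° − 32.9°/2) = 0.2960.
P_a = ½K_aγH² = 0.5×0.2960×21.1×6.5² = 132.0 kN/m, acting at H/3 = 2.167 m above the base.
FS_sliding = μW / P_a = 0.47×516.4 / 132.0 = 1.839.

1.84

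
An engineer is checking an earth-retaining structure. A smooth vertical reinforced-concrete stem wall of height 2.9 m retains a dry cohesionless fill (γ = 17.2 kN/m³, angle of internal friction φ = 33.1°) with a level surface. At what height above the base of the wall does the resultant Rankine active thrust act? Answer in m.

0.967 m

K_a = 0.2936.
The pressure distribution is triangular, so the resultant acts at H/3 above the base = 2.9/3 = 0.9667 m.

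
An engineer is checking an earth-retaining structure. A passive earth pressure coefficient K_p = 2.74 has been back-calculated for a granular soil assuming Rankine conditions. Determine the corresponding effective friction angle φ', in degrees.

27.7°

K_p = (1+sin φ)/(1−sin φ) ⇒ sin φ = (K_p − 1)/(K_p + 1) = 0.4652.
φ = arcsin(0.4652) = 27.73°.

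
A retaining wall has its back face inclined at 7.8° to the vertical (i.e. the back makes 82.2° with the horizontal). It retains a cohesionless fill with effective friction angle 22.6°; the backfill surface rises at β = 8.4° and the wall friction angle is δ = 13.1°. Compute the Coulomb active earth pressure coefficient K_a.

K_a = sin²(α+φ) / [sin²α · sin(α−δ) · (1 + √{sin(φ+δ)sin(φ−β) / (sin(α−δ)sin(α+β))})²].
With α = 82.2°, φ = 22.6°, δ = 13.1°, β = 8.4°: K_a = 0.5265.

0.526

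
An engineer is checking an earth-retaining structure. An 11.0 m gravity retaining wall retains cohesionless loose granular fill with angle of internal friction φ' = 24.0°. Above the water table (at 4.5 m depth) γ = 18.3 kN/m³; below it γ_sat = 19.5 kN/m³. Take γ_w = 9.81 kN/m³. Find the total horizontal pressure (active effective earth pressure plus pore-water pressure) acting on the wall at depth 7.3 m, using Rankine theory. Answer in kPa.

73.6 kPa

K_a = (1 − sin φ)/(1 + sin φ) = 0.4217.
γ' = 19.5 − 9.81 = 9.690 kN/m³.
Effective vertical stress at 7.3 m: σ'_v = 18.3×4.5 + 9.690×2.80 = 109.5 kPa.
σ'_h = K_a σ'_v = 0.4217 × 109.5 = 46.17 kPa; u = γ_w × 2.80 = 27.47 kPa.
Total σ_h = 46.17 + 27.47 = 73.64 kPa.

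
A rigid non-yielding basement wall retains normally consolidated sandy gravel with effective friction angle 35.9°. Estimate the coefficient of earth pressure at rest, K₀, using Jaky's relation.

K₀ = 1 − sin φ' = 1 − sin 35.9° = 0.4136.

0.414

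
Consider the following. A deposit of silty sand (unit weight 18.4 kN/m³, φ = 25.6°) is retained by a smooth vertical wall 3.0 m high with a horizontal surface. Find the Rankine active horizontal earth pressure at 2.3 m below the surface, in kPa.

16.8 kPa

K_a = (1 − sin φ)/(1 + sin φ) = 0.3966.
σ_h = K_a γ z = 0.3966 × 18.4 × 2.3 = 16.78 kPa.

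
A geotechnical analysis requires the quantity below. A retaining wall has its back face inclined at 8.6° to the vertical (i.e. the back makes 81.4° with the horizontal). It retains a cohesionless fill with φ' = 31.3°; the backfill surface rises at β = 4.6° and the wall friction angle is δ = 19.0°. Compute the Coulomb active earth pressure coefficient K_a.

0.372

K_a = sin²(α+φ) / [sin²α · sin(α−δ) · (1 + √{sin(φ+δ)sin(φ−β) / (sin(α−δ)sin(α+β))})²].
With α = 81.4°, φ = 31.3°, δ = 19.0°, β = 4.6°: K_a = 0.3719.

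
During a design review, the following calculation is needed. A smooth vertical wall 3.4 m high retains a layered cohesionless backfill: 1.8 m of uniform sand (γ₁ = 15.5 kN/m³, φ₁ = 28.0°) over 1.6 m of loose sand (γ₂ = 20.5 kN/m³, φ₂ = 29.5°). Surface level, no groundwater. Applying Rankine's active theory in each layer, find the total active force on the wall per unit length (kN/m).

K_a1 = tan²(45°−28.0°/2) = 0.3610; K_a2 = tan²(45°−29.5°/2) = 0.3401.
Layer 1: σ at base = K_a1 γ₁ h₁ = 10.07 kPa; P₁ = ½×10.07×1.8 = 9.066.
Layer 2: σ_v at top = γ₁h₁ = 27.90; σ_h top = K_a2×27.90 = 9.489; σ_h base = K_a2×(27.90+20.5×1.6) = 20.64.
P₂ = ½(9.489+20.64)×1.6 = 24.11. Total P_a = 9.066+24.11 = 33.17 kN/m.

33.2 kN/m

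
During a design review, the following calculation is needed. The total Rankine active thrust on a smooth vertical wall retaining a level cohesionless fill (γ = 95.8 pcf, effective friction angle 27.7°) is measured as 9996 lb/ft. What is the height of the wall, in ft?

23.9 ft

K_a = 0.3653. P_a = ½ K_a γ H² ⇒ H = √(2P_a/(K_a γ)).
H = √(2×9996/(0.3653×95.8)) = 23.90 ft.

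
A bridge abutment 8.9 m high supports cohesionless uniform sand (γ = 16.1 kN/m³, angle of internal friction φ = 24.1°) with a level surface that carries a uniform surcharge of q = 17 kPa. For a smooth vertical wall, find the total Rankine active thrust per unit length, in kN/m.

K_a = tan²(45° − φ/2) = 0.4201.
Soil triangle: ½ K_a γ H² = 0.5×0.4201×16.1×8.9² = 267.9 kN/m.
Surcharge rectangle: K_a q H = 0.4201×17×8.9 = 63.56 kN/m.
Total = 267.9 + 63.56 = 331.5 kN/m.

331 kN/m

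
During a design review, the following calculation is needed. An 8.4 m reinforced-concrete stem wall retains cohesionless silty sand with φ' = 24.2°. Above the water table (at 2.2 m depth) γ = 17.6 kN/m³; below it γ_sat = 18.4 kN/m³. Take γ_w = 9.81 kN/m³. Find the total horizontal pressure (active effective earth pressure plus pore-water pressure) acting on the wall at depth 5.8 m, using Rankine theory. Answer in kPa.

64.5 kPa

K_a = (1 − sin φ)/(1 + sin φ) = 0.4185.
γ' = 18.4 − 9.81 = 8.590 kN/m³.
Effective vertical stress at 5.8 m: σ'_v = 17.6×2.2 + 8.590×3.60 = 69.64 kPa.
σ'_h = K_a σ'_v = 0.4185 × 69.64 = 29.15 kPa; u = γ_w × 3.60 = 35.32 kPa.
Total σ_h = 29.15 + 35.32 = 64.46 kPa.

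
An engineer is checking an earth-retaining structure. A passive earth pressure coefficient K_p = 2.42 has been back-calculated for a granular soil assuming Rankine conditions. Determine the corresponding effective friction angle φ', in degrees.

24.5°

K_p = (1+sin φ)/(1−sin φ) ⇒ sin φ = (K_p − 1)/(K_p + 1) = 0.4152.
φ = arcsin(0.4152) = 24.53°.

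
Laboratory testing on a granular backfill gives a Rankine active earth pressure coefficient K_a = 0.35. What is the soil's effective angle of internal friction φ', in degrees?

K_a = tan²(45° − φ/2) ⇒ 45° − φ/2 = arctan(√0.35) = 30.61°.
φ = 2(45° − 30.61°) = 28.78°.

28.8°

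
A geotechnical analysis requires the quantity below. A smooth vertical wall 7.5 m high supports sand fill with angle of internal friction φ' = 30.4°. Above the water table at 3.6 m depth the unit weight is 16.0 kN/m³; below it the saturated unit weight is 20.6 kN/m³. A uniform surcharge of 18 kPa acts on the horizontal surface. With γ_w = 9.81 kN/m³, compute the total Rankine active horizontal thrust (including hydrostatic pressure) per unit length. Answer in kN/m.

K_a = tan²(45° − φ/2) = 0.3280.
γ' = 20.6 − 9.81 = 10.79 kN/m³. h₂ = H − d_w = 3.9 m.
σ'_h: at surface K_a·q = 5.904; at WT K_a(q+γd_w) = 24.80; at base K_a(q+γd_w+γ'h₂) = 38.60 kPa.
P₁ = ½(5.904+24.80)×3.6 = 55.26; P₂ = ½(24.80+38.60)×3.9 = 123.6; P_w = ½γ_w h₂² = 74.61.
Total = 55.26+123.6+74.61 = 253.5 kN/m.

253 kN/m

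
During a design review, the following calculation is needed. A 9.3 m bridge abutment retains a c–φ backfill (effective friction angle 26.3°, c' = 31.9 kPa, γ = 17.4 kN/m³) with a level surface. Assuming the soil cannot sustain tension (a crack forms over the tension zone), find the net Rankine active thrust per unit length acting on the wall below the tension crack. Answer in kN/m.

38.8 kN/m

K_a = 0.3859; √K_a = 0.6212.
Tension-crack depth z_c = 2c/(γ√K_a) = 2×31.9/(17.4×0.6212) = 5.902 m.
σ_a at base = K_a γ H − 2c√K_a = 0.3859×17.4×9.3 − 2×31.9×0.6212 = 22.82 kPa.
P_a = ½ × 22.82 × (H − z_c) = 0.5×22.82×3.398 = 38.76 kN/m.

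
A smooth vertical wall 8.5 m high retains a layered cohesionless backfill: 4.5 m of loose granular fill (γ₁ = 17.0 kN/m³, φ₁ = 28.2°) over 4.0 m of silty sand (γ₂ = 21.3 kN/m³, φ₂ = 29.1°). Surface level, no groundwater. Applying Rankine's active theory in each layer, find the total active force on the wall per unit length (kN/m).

226 kN/m

K_a1 = tan²(45°−28.2°/2) = 0.3582; K_a2 = tan²(45°−29.1°/2) = 0.3456.
Layer 1: σ at base = K_a1 γ₁ h₁ = 27.40 kPa; P₁ = ½×27.40×4.5 = 61.65.
Layer 2: σ_v at top = γ₁h₁ = 76.50; σ_h top = K_a2×76.50 = 26.44; σ_h base = K_a2×(76.50+21.3×4.0) = 55.88.
P₂ = ½(26.44+55.88)×4.0 = 164.6. Total P_a = 61.65+164.6 = 226.3 kN/m.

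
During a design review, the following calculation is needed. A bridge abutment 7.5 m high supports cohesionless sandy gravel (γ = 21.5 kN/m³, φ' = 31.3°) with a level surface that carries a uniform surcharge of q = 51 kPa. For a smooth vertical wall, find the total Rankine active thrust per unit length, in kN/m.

312 kN/m

K_a = tan²(45° − φ/2) = 0.3162.
Soil triangle: ½ K_a γ H² = 0.5×0.3162×21.5×7.5² = 191.2 kN/m.
Surcharge rectangle: K_a q H = 0.3162×51×7.5 = 120.9 kN/m.
Total = 191.2 + 120.9 = 312.2 kN/m.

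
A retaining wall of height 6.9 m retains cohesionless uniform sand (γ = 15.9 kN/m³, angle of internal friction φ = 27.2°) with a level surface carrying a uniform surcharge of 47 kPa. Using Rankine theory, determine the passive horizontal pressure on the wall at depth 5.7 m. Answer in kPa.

369 kPa

K_p = (1 + sin φ)/(1 − sin φ) = 2.684.
σ_v = γz + q = 15.9 × 5.7 + 47 = 137.6 kPa.
σ_h = K_p σ_v = 2.684 × 137.6 = 369.4 kPa.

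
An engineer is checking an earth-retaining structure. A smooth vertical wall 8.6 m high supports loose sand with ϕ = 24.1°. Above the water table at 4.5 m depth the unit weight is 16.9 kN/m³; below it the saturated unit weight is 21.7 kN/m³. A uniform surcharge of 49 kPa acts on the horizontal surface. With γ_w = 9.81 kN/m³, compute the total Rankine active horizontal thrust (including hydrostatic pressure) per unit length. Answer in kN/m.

K_a = tan²(45° − φ/2) = 0.4201.
γ' = 21.7 − 9.81 = 11.89 kN/m³. h₂ = H − d_w = 4.1 m.
σ'_h: at surface K_a·q = 20.59; at WT K_a(q+γd_w) = 52.54; at base K_a(q+γd_w+γ'h₂) = 73.02 kPa.
P₁ = ½(20.59+52.54)×4.5 = 164.5; P₂ = ½(52.54+73.02)×4.1 = 257.4; P_w = ½γ_w h₂² = 82.45.
Total = 164.5+257.4+82.45 = 504.4 kN/m.

504 kN/m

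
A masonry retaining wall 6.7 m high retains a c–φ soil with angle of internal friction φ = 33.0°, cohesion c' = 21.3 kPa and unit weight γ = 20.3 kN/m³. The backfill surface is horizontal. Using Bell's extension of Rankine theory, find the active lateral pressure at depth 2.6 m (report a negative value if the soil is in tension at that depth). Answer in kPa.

K_a = (1 − sin φ)/(1 + sin φ) = 0.2948.
σ_a = K_a γ z − 2c√K_a = 0.2948×20.3×2.6 − 2×21.3×0.5430 = -7.570 kPa.

-7.57 kPa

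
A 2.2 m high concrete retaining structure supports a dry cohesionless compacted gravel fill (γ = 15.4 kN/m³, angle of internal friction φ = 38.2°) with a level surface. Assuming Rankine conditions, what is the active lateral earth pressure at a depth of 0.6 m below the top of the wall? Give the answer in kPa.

2.18 kPa

K_a = (1 − sin φ)/(1 + sin φ) = 0.2358.
σ_h = K_a γ z = 0.2358 × 15.4 × 0.6 = 2.179 kPa.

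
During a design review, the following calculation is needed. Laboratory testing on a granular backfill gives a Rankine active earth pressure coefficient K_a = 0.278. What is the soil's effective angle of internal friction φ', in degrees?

K_a = tan²(45° − φ/2) ⇒ 45° − φ/2 = arctan(√0.278) = 27.80°.
φ = 2(45° − 27.80°) = 34.40°.

34.4°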